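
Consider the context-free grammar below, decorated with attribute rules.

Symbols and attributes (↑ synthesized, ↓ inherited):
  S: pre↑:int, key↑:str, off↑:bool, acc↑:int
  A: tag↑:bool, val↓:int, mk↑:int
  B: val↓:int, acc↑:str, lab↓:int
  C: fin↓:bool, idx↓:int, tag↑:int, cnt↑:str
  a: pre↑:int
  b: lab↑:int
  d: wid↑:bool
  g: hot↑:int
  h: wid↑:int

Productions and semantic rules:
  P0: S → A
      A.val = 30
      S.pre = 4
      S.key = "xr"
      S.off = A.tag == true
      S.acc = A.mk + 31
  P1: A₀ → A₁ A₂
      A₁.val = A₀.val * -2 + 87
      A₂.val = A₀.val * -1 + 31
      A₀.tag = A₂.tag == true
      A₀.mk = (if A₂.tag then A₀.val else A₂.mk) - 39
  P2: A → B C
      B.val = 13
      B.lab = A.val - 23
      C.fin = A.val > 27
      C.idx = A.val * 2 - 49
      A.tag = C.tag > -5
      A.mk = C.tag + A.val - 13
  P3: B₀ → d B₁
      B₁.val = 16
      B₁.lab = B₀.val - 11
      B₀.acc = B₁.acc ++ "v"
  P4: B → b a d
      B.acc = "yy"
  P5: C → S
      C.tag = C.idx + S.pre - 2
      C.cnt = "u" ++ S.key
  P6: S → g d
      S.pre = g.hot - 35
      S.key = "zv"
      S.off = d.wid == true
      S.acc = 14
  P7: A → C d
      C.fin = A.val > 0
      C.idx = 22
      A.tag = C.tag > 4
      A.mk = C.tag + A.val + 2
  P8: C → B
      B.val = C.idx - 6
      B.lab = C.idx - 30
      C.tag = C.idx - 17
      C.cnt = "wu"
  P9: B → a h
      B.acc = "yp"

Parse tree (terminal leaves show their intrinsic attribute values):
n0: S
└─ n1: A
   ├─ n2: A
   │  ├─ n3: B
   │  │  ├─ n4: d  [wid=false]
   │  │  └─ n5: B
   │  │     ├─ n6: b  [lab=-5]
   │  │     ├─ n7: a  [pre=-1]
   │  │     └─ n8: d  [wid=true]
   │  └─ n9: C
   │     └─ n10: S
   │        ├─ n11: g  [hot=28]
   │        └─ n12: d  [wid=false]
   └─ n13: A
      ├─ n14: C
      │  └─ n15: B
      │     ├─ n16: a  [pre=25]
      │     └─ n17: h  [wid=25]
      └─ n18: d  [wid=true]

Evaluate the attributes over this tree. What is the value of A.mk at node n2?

10

1. n1.val = 30  [30]
2. n2.val = 27  [A₀.val * -2 + 87]
3. n3.val = 13  [13]
4. n3.lab = 4  [A.val - 23]
5. n4.wid = false  [terminal]
6. n5.val = 16  [16]
7. n5.lab = 2  [B₀.val - 11]
8. n6.lab = -5  [terminal]
9. n7.pre = -1  [terminal]
10. n8.wid = true  [terminal]
11. n5.acc = "yy"  ["yy"]
12. n3.acc = "yyv"  [B₁.acc ++ "v"]
13. n9.fin = false  [A.val > 27]
14. n9.idx = 5  [A.val * 2 - 49]
15. n11.hot = 28  [terminal]
16. n12.wid = false  [terminal]
17. n10.pre = -7  [g.hot - 35]
18. n10.key = "zv"  ["zv"]
19. n10.off = false  [d.wid == true]
20. n10.acc = 14  [14]
21. n9.tag = -4  [C.idx + S.pre - 2]
22. n9.cnt = "uzv"  ["u" ++ S.key]
23. n2.tag = true  [C.tag > -5]
24. n2.mk = 10  [C.tag + A.val - 13]
25. n13.val = 1  [A₀.val * -1 + 31]
26. n14.fin = true  [A.val > 0]
27. n14.idx = 22  [22]
28. n15.val = 16  [C.idx - 6]
29. n15.lab = -8  [C.idx - 30]
30. n16.pre = 25  [terminal]
31. n17.wid = 25  [terminal]
32. n15.acc = "yp"  ["yp"]
33. n14.tag = 5  [C.idx - 17]
34. n14.cnt = "wu"  ["wu"]
35. n18.wid = true  [terminal]
36. n13.tag = true  [C.tag > 4]
37. n13.mk = 8  [C.tag + A.val + 2]
38. n1.tag = true  [A₂.tag == true]
39. n1.mk = -9  [(if A₂.tag then A₀.val else A₂.mk) - 39]
40. n0.pre = 4  [4]
41. n0.key = "xr"  ["xr"]
42. n0.off = true  [A.tag == true]
43. n0.acc = 22  [A.mk + 31]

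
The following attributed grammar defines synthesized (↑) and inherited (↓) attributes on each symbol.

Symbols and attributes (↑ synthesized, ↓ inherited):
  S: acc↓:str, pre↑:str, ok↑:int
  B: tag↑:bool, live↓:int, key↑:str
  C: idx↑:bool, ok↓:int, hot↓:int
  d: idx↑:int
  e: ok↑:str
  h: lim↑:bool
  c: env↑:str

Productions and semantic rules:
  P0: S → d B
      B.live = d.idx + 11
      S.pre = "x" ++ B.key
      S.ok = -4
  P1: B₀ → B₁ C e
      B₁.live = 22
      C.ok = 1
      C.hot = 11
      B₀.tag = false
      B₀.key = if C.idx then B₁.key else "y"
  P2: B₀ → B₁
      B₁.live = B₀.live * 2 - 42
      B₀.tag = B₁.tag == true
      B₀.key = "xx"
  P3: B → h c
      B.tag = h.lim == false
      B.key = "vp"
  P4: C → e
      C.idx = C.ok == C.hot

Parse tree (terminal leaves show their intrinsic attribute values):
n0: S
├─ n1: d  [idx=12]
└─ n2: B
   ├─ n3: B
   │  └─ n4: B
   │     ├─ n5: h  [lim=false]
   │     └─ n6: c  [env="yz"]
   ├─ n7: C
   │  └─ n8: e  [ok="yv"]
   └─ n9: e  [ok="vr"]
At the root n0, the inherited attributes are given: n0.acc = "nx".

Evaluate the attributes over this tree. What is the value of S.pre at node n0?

"xy"

1. n0.acc = "nx"  [given at root]
2. n1.idx = 12  [terminal]
3. n2.live = 23  [d.idx + 11]
4. n3.live = 22  [22]
5. n4.live = 2  [B₀.live * 2 - 42]
6. n5.lim = false  [terminal]
7. n6.env = "yz"  [terminal]
8. n4.tag = true  [h.lim == false]
9. n4.key = "vp"  ["vp"]
10. n3.tag = true  [B₁.tag == true]
11. n3.key = "xx"  ["xx"]
12. n7.ok = 1  [1]
13. n7.hot = 11  [11]
14. n8.ok = "yv"  [terminal]
15. n7.idx = false  [C.ok == C.hot]
16. n9.ok = "vr"  [terminal]
17. n2.tag = false  [false]
18. n2.key = "y"  [if C.idx then B₁.key else "y"]
19. n0.pre = "xy"  ["x" ++ B.key]
20. n0.ok = -4  [-4]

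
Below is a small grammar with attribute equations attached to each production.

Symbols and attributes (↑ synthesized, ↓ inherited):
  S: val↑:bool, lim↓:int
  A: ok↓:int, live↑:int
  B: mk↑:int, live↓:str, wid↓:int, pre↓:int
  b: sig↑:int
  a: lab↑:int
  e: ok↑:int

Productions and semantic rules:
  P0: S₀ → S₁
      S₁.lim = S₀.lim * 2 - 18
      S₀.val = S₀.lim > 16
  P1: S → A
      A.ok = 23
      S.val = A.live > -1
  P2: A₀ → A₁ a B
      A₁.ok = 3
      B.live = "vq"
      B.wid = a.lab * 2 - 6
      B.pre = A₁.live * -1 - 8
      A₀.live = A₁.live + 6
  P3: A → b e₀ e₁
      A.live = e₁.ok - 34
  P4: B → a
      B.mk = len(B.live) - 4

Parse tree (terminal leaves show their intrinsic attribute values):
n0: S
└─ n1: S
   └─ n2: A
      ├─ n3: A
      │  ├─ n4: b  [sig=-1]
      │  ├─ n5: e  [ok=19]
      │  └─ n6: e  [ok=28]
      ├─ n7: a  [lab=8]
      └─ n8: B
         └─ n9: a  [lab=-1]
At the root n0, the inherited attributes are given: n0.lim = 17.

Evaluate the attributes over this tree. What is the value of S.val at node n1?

true

1. n0.lim = 17  [given at root]
2. n1.lim = 16  [S₀.lim * 2 - 18]
3. n2.ok = 23  [23]
4. n3.ok = 3  [3]
5. n4.sig = -1  [terminal]
6. n5.ok = 19  [terminal]
7. n6.ok = 28  [terminal]
8. n3.live = -6  [e₁.ok - 34]
9. n7.lab = 8  [terminal]
10. n8.live = "vq"  ["vq"]
11. n8.wid = 10  [a.lab * 2 - 6]
12. n8.pre = -2  [A₁.live * -1 - 8]
13. n9.lab = -1  [terminal]
14. n8.mk = -2  [len(B.live) - 4]
15. n2.live = 0  [A₁.live + 6]
16. n1.val = true  [A.live > -1]
17. n0.val = true  [S₀.lim > 16]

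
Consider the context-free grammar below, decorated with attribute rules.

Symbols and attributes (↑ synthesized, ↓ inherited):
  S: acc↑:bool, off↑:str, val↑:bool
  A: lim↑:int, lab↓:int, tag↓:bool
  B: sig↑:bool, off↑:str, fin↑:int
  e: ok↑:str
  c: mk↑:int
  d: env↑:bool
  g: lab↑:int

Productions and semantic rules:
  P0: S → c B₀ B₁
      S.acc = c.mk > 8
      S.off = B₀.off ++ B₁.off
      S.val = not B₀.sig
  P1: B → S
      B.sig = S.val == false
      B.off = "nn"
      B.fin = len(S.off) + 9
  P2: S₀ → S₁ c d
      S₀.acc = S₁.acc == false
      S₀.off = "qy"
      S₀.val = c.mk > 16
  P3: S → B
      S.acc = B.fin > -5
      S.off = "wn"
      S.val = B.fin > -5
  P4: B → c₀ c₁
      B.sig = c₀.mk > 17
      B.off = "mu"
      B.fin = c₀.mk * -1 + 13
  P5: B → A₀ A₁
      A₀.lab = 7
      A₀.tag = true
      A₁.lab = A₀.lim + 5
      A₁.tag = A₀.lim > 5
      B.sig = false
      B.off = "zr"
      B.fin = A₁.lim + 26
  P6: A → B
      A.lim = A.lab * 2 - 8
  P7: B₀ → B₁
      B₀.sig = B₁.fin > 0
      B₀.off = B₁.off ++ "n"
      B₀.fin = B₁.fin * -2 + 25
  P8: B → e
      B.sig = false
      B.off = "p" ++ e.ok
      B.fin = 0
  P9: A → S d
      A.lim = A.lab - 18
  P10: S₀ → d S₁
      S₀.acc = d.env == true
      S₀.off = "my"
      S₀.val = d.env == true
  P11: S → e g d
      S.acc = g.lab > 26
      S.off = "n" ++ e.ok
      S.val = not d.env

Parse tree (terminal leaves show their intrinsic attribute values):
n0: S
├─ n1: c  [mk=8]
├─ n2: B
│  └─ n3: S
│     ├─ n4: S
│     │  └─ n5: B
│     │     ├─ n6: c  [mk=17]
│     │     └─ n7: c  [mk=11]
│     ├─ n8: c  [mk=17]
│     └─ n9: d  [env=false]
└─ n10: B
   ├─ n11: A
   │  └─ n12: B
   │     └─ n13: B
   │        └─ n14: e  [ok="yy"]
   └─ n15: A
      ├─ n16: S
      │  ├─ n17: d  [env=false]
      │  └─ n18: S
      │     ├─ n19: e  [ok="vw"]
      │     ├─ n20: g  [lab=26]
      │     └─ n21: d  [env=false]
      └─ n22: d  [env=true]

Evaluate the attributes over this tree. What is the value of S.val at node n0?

true

1. n1.mk = 8  [terminal]
2. n6.mk = 17  [terminal]
3. n7.mk = 11  [terminal]
4. n5.sig = false  [c₀.mk > 17]
5. n5.off = "mu"  ["mu"]
6. n5.fin = -4  [c₀.mk * -1 + 13]
7. n4.acc = true  [B.fin > -5]
8. n4.off = "wn"  ["wn"]
9. n4.val = true  [B.fin > -5]
10. n8.mk = 17  [terminal]
11. n9.env = false  [terminal]
12. n3.acc = false  [S₁.acc == false]
13. n3.off = "qy"  ["qy"]
14. n3.val = true  [c.mk > 16]
15. n2.sig = false  [S.val == false]
16. n2.off = "nn"  ["nn"]
17. n2.fin = 11  [len(S.off) + 9]
18. n11.lab = 7  [7]
19. n11.tag = true  [true]
20. n14.ok = "yy"  [terminal]
21. n13.sig = false  [false]
22. n13.off = "pyy"  ["p" ++ e.ok]
23. n13.fin = 0  [0]
24. n12.sig = false  [B₁.fin > 0]
25. n12.off = "pyyn"  [B₁.off ++ "n"]
26. n12.fin = 25  [B₁.fin * -2 + 25]
27. n11.lim = 6  [A.lab * 2 - 8]
28. n15.lab = 11  [A₀.lim + 5]
29. n15.tag = true  [A₀.lim > 5]
30. n17.env = false  [terminal]
31. n19.ok = "vw"  [terminal]
32. n20.lab = 26  [terminal]
33. n21.env = false  [terminal]
34. n18.acc = false  [g.lab > 26]
35. n18.off = "nvw"  ["n" ++ e.ok]
36. n18.val = true  [not d.env]
37. n16.acc = false  [d.env == true]
38. n16.off = "my"  ["my"]
39. n16.val = false  [d.env == true]
40. n22.env = true  [terminal]
41. n15.lim = -7  [A.lab - 18]
42. n10.sig = false  [false]
43. n10.off = "zr"  ["zr"]
44. n10.fin = 19  [A₁.lim + 26]
45. n0.acc = false  [c.mk > 8]
46. n0.off = "nnzr"  [B₀.off ++ B₁.off]
47. n0.val = true  [not B₀.sig]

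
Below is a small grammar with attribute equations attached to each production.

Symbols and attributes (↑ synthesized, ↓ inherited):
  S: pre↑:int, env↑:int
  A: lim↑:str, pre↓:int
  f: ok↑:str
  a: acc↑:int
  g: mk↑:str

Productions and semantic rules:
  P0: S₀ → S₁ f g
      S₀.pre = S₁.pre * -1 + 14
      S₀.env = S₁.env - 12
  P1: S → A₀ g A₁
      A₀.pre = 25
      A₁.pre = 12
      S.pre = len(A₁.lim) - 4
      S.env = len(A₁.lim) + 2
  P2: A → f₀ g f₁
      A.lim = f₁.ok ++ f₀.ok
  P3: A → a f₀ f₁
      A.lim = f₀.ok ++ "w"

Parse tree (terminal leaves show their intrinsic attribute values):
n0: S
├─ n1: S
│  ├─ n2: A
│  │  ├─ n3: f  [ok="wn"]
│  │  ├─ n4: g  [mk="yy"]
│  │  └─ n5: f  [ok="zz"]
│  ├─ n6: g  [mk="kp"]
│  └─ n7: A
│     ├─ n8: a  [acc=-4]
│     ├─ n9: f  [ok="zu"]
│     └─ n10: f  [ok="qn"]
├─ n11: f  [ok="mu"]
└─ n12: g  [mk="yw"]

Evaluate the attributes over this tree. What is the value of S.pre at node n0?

15

1. n2.pre = 25  [25]
2. n3.ok = "wn"  [terminal]
3. n4.mk = "yy"  [terminal]
4. n5.ok = "zz"  [terminal]
5. n2.lim = "zzwn"  [f₁.ok ++ f₀.ok]
6. n6.mk = "kp"  [terminal]
7. n7.pre = 12  [12]
8. n8.acc = -4  [terminal]
9. n9.ok = "zu"  [terminal]
10. n10.ok = "qn"  [terminal]
11. n7.lim = "zuw"  [f₀.ok ++ "w"]
12. n1.pre = -1  [len(A₁.lim) - 4]
13. n1.env = 5  [len(A₁.lim) + 2]
14. n11.ok = "mu"  [terminal]
15. n12.mk = "yw"  [terminal]
16. n0.pre = 15  [S₁.pre * -1 + 14]
17. n0.env = -7  [S₁.env - 12]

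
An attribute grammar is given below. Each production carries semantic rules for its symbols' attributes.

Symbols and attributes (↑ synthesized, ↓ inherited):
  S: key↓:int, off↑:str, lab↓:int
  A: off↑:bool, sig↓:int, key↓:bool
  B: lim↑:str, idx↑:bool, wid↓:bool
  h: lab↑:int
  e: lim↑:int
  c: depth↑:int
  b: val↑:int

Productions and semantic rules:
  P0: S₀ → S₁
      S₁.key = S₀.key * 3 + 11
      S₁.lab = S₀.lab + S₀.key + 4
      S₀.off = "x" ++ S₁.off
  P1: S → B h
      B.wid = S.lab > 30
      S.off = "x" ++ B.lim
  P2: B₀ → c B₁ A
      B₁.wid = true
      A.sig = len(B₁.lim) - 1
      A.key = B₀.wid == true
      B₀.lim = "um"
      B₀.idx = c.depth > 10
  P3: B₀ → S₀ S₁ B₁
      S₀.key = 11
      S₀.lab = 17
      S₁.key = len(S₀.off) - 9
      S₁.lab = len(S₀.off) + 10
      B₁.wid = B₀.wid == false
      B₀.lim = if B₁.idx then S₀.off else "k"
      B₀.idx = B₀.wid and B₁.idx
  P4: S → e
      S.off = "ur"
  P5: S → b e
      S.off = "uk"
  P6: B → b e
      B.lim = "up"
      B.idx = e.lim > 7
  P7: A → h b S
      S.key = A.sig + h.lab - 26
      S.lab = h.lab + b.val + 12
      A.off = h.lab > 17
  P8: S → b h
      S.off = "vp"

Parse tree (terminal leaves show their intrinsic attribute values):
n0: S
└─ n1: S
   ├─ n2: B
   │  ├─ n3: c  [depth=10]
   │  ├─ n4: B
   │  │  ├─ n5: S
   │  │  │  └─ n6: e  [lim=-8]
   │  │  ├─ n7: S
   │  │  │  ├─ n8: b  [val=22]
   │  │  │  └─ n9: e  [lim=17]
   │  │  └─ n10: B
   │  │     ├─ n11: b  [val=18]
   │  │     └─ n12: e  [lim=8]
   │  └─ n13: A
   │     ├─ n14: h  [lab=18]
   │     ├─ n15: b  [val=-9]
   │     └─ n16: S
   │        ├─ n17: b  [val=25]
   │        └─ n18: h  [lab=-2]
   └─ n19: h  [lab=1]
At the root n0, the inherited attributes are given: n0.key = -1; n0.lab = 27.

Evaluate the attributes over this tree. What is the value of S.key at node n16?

1. n0.key = -1  [given at root]
2. n0.lab = 27  [given at root]
3. n1.key = 8  [S₀.key * 3 + 11]
4. n1.lab = 30  [S₀.lab + S₀.key + 4]
5. n2.wid = false  [S.lab > 30]
6. n3.depth = 10  [terminal]
7. n4.wid = true  [true]
8. n5.key = 11  [11]
9. n5.lab = 17  [17]
10. n6.lim = -8  [terminal]
11. n5.off = "ur"  ["ur"]
12. n7.key = -7  [len(S₀.off) - 9]
13. n7.lab = 12  [len(S₀.off) + 10]
14. n8.val = 22  [terminal]
15. n9.lim = 17  [terminal]
16. n7.off = "uk"  ["uk"]
17. n10.wid = false  [B₀.wid == false]
18. n11.val = 18  [terminal]
19. n12.lim = 8  [terminal]
20. n10.lim = "up"  ["up"]
21. n10.idx = true  [e.lim > 7]
22. n4.lim = "ur"  [if B₁.idx then S₀.off else "k"]
23. n4.idx = true  [B₀.wid and B₁.idx]
24. n13.sig = 1  [len(B₁.lim) - 1]
25. n13.key = false  [B₀.wid == true]
26. n14.lab = 18  [terminal]
27. n15.val = -9  [terminal]
28. n16.key = -7  [A.sig + h.lab - 26]
29. n16.lab = 21  [h.lab + b.val + 12]
30. n17.val = 25  [terminal]
31. n18.lab = -2  [terminal]
32. n16.off = "vp"  ["vp"]
33. n13.off = true  [h.lab > 17]
34. n2.lim = "um"  ["um"]
35. n2.idx = false  [c.depth > 10]
36. n19.lab = 1  [terminal]
37. n1.off = "xum"  ["x" ++ B.lim]
38. n0.off = "xxum"  ["x" ++ S₁.off]

-7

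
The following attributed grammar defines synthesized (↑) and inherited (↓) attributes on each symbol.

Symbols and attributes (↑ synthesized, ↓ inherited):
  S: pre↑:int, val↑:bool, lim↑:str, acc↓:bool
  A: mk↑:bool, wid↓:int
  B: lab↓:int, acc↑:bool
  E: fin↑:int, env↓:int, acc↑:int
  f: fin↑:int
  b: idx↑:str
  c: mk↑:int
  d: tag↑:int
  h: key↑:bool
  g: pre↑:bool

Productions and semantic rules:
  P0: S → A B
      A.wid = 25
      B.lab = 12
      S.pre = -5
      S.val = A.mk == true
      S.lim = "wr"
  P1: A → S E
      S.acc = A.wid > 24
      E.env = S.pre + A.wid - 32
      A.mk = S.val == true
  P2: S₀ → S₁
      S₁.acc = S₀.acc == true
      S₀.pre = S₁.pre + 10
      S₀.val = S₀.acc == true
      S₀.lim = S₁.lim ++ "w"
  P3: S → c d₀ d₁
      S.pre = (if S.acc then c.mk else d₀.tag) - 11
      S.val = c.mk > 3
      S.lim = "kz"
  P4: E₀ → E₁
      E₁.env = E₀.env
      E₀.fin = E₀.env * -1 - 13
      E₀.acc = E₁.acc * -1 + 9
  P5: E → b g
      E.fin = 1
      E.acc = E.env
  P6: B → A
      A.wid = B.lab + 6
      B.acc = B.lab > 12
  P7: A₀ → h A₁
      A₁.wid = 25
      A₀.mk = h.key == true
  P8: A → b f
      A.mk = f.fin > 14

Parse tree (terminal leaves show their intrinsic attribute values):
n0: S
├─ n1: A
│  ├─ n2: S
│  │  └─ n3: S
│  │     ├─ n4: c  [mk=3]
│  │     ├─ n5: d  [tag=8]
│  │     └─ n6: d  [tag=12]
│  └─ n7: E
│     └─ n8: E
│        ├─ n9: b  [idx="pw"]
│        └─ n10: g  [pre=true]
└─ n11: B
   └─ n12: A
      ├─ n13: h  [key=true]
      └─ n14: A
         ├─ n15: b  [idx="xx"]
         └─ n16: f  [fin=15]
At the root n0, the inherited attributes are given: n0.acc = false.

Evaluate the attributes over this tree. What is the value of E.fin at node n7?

-8

1. n0.acc = false  [given at root]
2. n1.wid = 25  [25]
3. n2.acc = true  [A.wid > 24]
4. n3.acc = true  [S₀.acc == true]
5. n4.mk = 3  [terminal]
6. n5.tag = 8  [terminal]
7. n6.tag = 12  [terminal]
8. n3.pre = -8  [(if S.acc then c.mk else d₀.tag) - 11]
9. n3.val = false  [c.mk > 3]
10. n3.lim = "kz"  ["kz"]
11. n2.pre = 2  [S₁.pre + 10]
12. n2.val = true  [S₀.acc == true]
13. n2.lim = "kzw"  [S₁.lim ++ "w"]
14. n7.env = -5  [S.pre + A.wid - 32]
15. n8.env = -5  [E₀.env]
16. n9.idx = "pw"  [terminal]
17. n10.pre = true  [terminal]
18. n8.fin = 1  [1]
19. n8.acc = -5  [E.env]
20. n7.fin = -8  [E₀.env * -1 - 13]
21. n7.acc = 14  [E₁.acc * -1 + 9]
22. n1.mk = true  [S.val == true]
23. n11.lab = 12  [12]
24. n12.wid = 18  [B.lab + 6]
25. n13.key = true  [terminal]
26. n14.wid = 25  [25]
27. n15.idx = "xx"  [terminal]
28. n16.fin = 15  [terminal]
29. n14.mk = true  [f.fin > 14]
30. n12.mk = true  [h.key == true]
31. n11.acc = false  [B.lab > 12]
32. n0.pre = -5  [-5]
33. n0.val = true  [A.mk == true]
34. n0.lim = "wr"  ["wr"]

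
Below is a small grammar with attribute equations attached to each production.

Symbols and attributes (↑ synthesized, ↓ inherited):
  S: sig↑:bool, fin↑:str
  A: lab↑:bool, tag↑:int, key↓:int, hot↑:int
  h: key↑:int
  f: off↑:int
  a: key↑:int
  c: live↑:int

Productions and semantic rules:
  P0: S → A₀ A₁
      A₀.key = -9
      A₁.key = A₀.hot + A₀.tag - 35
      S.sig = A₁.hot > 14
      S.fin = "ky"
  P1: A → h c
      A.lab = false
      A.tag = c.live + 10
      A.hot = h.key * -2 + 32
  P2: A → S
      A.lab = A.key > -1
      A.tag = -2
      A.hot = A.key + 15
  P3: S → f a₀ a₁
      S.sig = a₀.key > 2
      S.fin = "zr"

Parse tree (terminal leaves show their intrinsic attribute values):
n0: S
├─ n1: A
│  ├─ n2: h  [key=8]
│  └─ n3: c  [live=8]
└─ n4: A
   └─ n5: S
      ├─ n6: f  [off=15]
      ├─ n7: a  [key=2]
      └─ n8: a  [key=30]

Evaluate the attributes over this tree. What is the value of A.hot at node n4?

14

1. n1.key = -9  [-9]
2. n2.key = 8  [terminal]
3. n3.live = 8  [terminal]
4. n1.lab = false  [false]
5. n1.tag = 18  [c.live + 10]
6. n1.hot = 16  [h.key * -2 + 32]
7. n4.key = -1  [A₀.hot + A₀.tag - 35]
8. n6.off = 15  [terminal]
9. n7.key = 2  [terminal]
10. n8.key = 30  [terminal]
11. n5.sig = false  [a₀.key > 2]
12. n5.fin = "zr"  ["zr"]
13. n4.lab = false  [A.key > -1]
14. n4.tag = -2  [-2]
15. n4.hot = 14  [A.key + 15]
16. n0.sig = false  [A₁.hot > 14]
17. n0.fin = "ky"  ["ky"]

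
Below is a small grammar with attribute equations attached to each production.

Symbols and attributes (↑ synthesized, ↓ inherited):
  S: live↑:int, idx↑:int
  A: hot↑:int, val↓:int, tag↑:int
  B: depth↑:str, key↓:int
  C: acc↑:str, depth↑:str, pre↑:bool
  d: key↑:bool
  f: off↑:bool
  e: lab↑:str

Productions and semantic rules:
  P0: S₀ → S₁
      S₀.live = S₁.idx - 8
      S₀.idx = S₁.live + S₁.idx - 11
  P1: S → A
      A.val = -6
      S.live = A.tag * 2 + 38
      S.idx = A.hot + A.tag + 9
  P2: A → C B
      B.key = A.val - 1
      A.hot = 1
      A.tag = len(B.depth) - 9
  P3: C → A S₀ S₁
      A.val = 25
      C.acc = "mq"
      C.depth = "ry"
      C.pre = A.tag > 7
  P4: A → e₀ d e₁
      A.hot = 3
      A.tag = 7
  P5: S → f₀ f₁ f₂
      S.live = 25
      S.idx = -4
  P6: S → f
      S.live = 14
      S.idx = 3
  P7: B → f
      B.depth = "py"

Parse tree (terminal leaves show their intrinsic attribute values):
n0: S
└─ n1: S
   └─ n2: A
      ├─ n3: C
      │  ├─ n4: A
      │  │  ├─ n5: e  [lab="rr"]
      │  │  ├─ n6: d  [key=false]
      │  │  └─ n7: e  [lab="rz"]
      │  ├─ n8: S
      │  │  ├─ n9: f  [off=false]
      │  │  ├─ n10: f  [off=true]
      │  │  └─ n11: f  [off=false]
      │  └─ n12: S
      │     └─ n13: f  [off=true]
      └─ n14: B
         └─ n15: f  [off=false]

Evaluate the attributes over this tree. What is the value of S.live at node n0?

1. n2.val = -6  [-6]
2. n4.val = 25  [25]
3. n5.lab = "rr"  [terminal]
4. n6.key = false  [terminal]
5. n7.lab = "rz"  [terminal]
6. n4.hot = 3  [3]
7. n4.tag = 7  [7]
8. n9.off = false  [terminal]
9. n10.off = true  [terminal]
10. n11.off = false  [terminal]
11. n8.live = 25  [25]
12. n8.idx = -4  [-4]
13. n13.off = true  [terminal]
14. n12.live = 14  [14]
15. n12.idx = 3  [3]
16. n3.acc = "mq"  ["mq"]
17. n3.depth = "ry"  ["ry"]
18. n3.pre = false  [A.tag > 7]
19. n14.key = -7  [A.val - 1]
20. n15.off = false  [terminal]
21. n14.depth = "py"  ["py"]
22. n2.hot = 1  [1]
23. n2.tag = -7  [len(B.depth) - 9]
24. n1.live = 24  [A.tag * 2 + 38]
25. n1.idx = 3  [A.hot + A.tag + 9]
26. n0.live = -5  [S₁.idx - 8]
27. n0.idx = 16  [S₁.live + S₁.idx - 11]

-5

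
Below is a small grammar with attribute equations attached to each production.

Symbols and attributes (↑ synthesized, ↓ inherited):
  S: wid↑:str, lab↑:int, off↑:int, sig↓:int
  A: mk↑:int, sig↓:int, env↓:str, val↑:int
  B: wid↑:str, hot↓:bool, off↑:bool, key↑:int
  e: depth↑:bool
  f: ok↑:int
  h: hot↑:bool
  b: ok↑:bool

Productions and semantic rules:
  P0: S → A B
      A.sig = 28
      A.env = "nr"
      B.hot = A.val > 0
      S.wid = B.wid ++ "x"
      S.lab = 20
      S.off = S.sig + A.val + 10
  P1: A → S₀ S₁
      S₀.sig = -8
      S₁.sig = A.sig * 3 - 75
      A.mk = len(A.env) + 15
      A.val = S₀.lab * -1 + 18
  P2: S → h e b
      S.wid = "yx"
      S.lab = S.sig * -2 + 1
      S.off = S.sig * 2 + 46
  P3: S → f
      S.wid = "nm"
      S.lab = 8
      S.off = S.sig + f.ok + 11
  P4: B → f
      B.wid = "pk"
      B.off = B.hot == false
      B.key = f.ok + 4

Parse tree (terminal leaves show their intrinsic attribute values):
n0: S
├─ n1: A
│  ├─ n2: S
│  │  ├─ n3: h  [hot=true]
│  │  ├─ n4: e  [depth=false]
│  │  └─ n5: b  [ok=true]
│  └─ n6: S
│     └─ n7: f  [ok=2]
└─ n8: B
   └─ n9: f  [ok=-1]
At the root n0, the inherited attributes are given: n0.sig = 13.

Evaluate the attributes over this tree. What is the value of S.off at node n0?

1. n0.sig = 13  [given at root]
2. n1.sig = 28  [28]
3. n1.env = "nr"  ["nr"]
4. n2.sig = -8  [-8]
5. n3.hot = true  [terminal]
6. n4.depth = false  [terminal]
7. n5.ok = true  [terminal]
8. n2.wid = "yx"  ["yx"]
9. n2.lab = 17  [S.sig * -2 + 1]
10. n2.off = 30  [S.sig * 2 + 46]
11. n6.sig = 9  [A.sig * 3 - 75]
12. n7.ok = 2  [terminal]
13. n6.wid = "nm"  ["nm"]
14. n6.lab = 8  [8]
15. n6.off = 22  [S.sig + f.ok + 11]
16. n1.mk = 17  [len(A.env) + 15]
17. n1.val = 1  [S₀.lab * -1 + 18]
18. n8.hot = true  [A.val > 0]
19. n9.ok = -1  [terminal]
20. n8.wid = "pk"  ["pk"]
21. n8.off = false  [B.hot == false]
22. n8.key = 3  [f.ok + 4]
23. n0.wid = "pkx"  [B.wid ++ "x"]
24. n0.lab = 20  [20]
25. n0.off = 24  [S.sig + A.val + 10]

24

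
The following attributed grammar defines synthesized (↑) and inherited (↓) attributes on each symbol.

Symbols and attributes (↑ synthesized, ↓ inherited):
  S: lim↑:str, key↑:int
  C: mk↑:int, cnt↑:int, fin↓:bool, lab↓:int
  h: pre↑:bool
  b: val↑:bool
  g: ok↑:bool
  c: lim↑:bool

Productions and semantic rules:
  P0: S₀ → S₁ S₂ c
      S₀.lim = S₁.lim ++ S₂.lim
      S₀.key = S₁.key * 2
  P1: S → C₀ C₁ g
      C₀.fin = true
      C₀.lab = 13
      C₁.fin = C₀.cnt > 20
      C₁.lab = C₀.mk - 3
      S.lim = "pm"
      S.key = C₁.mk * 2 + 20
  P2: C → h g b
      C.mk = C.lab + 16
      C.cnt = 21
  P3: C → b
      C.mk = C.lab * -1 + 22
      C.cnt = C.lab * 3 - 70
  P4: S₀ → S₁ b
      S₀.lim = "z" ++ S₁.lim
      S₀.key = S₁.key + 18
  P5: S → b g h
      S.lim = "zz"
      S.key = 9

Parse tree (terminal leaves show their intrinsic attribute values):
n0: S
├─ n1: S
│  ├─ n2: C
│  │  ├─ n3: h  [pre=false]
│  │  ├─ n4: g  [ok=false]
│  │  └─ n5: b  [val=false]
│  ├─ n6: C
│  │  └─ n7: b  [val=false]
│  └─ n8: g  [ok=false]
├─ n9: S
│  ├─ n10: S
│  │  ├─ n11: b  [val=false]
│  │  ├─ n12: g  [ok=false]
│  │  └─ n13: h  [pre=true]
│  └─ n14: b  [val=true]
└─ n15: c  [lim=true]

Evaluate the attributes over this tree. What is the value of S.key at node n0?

1. n2.fin = true  [true]
2. n2.lab = 13  [13]
3. n3.pre = false  [terminal]
4. n4.ok = false  [terminal]
5. n5.val = false  [terminal]
6. n2.mk = 29  [C.lab + 16]
7. n2.cnt = 21  [21]
8. n6.fin = true  [C₀.cnt > 20]
9. n6.lab = 26  [C₀.mk - 3]
10. n7.val = false  [terminal]
11. n6.mk = -4  [C.lab * -1 + 22]
12. n6.cnt = 8  [C.lab * 3 - 70]
13. n8.ok = false  [terminal]
14. n1.lim = "pm"  ["pm"]
15. n1.key = 12  [C₁.mk * 2 + 20]
16. n11.val = false  [terminal]
17. n12.ok = false  [terminal]
18. n13.pre = true  [terminal]
19. n10.lim = "zz"  ["zz"]
20. n10.key = 9  [9]
21. n14.val = true  [terminal]
22. n9.lim = "zzz"  ["z" ++ S₁.lim]
23. n9.key = 27  [S₁.key + 18]
24. n15.lim = true  [terminal]
25. n0.lim = "pmzzz"  [S₁.lim ++ S₂.lim]
26. n0.key = 24  [S₁.key * 2]

24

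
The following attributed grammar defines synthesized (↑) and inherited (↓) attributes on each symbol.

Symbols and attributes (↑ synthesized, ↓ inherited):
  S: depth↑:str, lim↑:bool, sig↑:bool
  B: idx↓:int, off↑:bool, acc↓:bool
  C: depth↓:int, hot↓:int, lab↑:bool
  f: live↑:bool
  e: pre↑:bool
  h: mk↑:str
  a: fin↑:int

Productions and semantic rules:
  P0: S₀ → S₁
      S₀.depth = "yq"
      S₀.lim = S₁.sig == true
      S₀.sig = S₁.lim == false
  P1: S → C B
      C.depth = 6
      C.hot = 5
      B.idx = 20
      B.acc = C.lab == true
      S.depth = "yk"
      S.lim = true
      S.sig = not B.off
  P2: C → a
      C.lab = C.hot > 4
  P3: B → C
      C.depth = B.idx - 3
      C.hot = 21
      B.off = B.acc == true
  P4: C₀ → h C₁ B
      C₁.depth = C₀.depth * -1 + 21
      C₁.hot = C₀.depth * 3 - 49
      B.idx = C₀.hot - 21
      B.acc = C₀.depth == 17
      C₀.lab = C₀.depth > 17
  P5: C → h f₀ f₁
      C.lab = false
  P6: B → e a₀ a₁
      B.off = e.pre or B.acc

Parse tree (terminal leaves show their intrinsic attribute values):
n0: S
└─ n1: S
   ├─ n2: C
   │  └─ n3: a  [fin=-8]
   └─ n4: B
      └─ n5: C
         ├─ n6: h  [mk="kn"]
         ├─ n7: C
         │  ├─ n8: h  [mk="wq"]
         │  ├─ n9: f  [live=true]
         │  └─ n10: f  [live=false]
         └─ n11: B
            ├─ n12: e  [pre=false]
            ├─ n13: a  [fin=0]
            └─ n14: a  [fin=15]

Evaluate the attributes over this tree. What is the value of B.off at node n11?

true

1. n2.depth = 6  [6]
2. n2.hot = 5  [5]
3. n3.fin = -8  [terminal]
4. n2.lab = true  [C.hot > 4]
5. n4.idx = 20  [20]
6. n4.acc = true  [C.lab == true]
7. n5.depth = 17  [B.idx - 3]
8. n5.hot = 21  [21]
9. n6.mk = "kn"  [terminal]
10. n7.depth = 4  [C₀.depth * -1 + 21]
11. n7.hot = 2  [C₀.depth * 3 - 49]
12. n8.mk = "wq"  [terminal]
13. n9.live = true  [terminal]
14. n10.live = false  [terminal]
15. n7.lab = false  [false]
16. n11.idx = 0  [C₀.hot - 21]
17. n11.acc = true  [C₀.depth == 17]
18. n12.pre = false  [terminal]
19. n13.fin = 0  [terminal]
20. n14.fin = 15  [terminal]
21. n11.off = true  [e.pre or B.acc]
22. n5.lab = false  [C₀.depth > 17]
23. n4.off = true  [B.acc == true]
24. n1.depth = "yk"  ["yk"]
25. n1.lim = true  [true]
26. n1.sig = false  [not B.off]
27. n0.depth = "yq"  ["yq"]
28. n0.lim = false  [S₁.sig == true]
29. n0.sig = false  [S₁.lim == false]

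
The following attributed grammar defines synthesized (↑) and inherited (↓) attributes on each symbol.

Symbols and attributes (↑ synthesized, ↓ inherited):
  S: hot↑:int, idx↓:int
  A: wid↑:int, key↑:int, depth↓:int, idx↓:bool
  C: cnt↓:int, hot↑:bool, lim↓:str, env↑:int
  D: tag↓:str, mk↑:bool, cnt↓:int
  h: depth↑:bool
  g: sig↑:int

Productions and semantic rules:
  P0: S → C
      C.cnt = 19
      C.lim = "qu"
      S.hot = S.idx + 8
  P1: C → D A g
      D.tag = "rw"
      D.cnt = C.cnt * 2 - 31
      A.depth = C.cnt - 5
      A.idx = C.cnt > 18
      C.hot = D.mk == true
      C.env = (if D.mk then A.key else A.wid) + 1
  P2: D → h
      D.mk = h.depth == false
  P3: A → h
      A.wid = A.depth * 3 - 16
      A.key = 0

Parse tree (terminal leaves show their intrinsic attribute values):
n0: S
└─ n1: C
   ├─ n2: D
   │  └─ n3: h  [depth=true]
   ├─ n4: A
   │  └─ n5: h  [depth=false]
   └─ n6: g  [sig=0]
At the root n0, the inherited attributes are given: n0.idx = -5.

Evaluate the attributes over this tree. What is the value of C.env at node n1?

27

1. n0.idx = -5  [given at root]
2. n1.cnt = 19  [19]
3. n1.lim = "qu"  ["qu"]
4. n2.tag = "rw"  ["rw"]
5. n2.cnt = 7  [C.cnt * 2 - 31]
6. n3.depth = true  [terminal]
7. n2.mk = false  [h.depth == false]
8. n4.depth = 14  [C.cnt - 5]
9. n4.idx = true  [C.cnt > 18]
10. n5.depth = false  [terminal]
11. n4.wid = 26  [A.depth * 3 - 16]
12. n4.key = 0  [0]
13. n6.sig = 0  [terminal]
14. n1.hot = false  [D.mk == true]
15. n1.env = 27  [(if D.mk then A.key else A.wid) + 1]
16. n0.hot = 3  [S.idx + 8]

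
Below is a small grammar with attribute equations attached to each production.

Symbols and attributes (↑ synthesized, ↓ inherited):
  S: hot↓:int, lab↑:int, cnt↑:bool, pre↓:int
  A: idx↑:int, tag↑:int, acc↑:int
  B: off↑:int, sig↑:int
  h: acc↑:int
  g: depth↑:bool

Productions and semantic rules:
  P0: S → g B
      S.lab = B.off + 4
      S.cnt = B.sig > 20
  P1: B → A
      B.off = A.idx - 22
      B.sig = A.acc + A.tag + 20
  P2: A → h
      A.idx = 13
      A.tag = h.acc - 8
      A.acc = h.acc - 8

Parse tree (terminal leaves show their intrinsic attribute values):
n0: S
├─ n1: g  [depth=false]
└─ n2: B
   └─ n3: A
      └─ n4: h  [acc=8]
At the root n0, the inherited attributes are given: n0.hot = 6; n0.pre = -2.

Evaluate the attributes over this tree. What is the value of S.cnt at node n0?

1. n0.hot = 6  [given at root]
2. n0.pre = -2  [given at root]
3. n1.depth = false  [terminal]
4. n4.acc = 8  [terminal]
5. n3.idx = 13  [13]
6. n3.tag = 0  [h.acc - 8]
7. n3.acc = 0  [h.acc - 8]
8. n2.off = -9  [A.idx - 22]
9. n2.sig = 20  [A.acc + A.tag + 20]
10. n0.lab = -5  [B.off + 4]
11. n0.cnt = false  [B.sig > 20]

false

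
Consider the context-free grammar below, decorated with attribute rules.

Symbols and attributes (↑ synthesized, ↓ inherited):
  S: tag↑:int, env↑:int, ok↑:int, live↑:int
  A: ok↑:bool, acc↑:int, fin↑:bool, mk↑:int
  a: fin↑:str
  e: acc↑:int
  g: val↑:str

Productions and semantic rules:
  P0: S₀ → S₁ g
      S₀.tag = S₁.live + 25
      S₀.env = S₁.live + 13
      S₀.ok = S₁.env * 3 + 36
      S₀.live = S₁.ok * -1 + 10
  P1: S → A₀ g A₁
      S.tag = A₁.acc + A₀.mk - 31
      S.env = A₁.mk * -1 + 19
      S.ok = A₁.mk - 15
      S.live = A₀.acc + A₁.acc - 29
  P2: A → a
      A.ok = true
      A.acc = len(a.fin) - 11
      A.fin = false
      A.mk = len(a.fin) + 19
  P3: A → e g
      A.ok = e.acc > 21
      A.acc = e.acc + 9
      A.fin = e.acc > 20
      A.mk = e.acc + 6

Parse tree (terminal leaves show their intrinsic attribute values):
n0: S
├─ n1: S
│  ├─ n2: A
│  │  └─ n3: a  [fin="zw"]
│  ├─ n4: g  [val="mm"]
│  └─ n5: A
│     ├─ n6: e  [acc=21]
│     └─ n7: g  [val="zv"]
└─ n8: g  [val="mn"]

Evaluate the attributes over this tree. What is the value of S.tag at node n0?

17

1. n3.fin = "zw"  [terminal]
2. n2.ok = true  [true]
3. n2.acc = -9  [len(a.fin) - 11]
4. n2.fin = false  [false]
5. n2.mk = 21  [len(a.fin) + 19]
6. n4.val = "mm"  [terminal]
7. n6.acc = 21  [terminal]
8. n7.val = "zv"  [terminal]
9. n5.ok = false  [e.acc > 21]
10. n5.acc = 30  [e.acc + 9]
11. n5.fin = true  [e.acc > 20]
12. n5.mk = 27  [e.acc + 6]
13. n1.tag = 20  [A₁.acc + A₀.mk - 31]
14. n1.env = -8  [A₁.mk * -1 + 19]
15. n1.ok = 12  [A₁.mk - 15]
16. n1.live = -8  [A₀.acc + A₁.acc - 29]
17. n8.val = "mn"  [terminal]
18. n0.tag = 17  [S₁.live + 25]
19. n0.env = 5  [S₁.live + 13]
20. n0.ok = 12  [S₁.env * 3 + 36]
21. n0.live = -2  [S₁.ok * -1 + 10]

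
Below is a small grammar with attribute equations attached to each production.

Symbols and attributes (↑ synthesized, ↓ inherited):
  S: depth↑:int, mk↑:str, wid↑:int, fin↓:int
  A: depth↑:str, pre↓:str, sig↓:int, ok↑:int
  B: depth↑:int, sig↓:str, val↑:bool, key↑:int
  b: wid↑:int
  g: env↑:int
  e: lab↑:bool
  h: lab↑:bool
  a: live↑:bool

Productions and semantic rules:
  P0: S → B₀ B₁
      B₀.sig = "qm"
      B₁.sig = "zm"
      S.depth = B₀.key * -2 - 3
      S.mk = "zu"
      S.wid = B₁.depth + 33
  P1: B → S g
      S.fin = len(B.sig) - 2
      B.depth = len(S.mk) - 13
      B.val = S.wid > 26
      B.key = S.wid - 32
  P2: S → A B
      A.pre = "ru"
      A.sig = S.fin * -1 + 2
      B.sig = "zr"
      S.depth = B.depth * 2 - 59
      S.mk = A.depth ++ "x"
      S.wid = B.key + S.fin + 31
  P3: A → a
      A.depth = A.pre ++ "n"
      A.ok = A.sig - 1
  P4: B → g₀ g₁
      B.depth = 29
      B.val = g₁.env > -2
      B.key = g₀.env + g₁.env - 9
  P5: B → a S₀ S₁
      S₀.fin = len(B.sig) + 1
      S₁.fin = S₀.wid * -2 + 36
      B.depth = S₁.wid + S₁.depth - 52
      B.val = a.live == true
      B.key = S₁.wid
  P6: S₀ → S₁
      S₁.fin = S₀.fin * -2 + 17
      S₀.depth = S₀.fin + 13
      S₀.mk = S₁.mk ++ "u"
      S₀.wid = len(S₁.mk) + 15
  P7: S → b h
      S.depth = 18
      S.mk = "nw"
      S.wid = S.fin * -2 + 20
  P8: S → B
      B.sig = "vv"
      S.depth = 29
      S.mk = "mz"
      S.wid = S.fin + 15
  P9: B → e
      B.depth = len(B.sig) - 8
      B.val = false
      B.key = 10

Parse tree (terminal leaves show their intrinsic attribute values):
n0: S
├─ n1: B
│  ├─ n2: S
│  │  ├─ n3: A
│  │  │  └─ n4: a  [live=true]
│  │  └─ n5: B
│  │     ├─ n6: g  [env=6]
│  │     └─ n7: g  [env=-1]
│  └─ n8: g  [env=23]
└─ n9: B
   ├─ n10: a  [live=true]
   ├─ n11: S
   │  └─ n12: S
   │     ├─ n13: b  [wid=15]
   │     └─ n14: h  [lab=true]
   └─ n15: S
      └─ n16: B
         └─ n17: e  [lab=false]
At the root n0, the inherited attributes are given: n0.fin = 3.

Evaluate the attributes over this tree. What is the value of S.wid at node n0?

27

1. n0.fin = 3  [given at root]
2. n1.sig = "qm"  ["qm"]
3. n2.fin = 0  [len(B.sig) - 2]
4. n3.pre = "ru"  ["ru"]
5. n3.sig = 2  [S.fin * -1 + 2]
6. n4.live = true  [terminal]
7. n3.depth = "run"  [A.pre ++ "n"]
8. n3.ok = 1  [A.sig - 1]
9. n5.sig = "zr"  ["zr"]
10. n6.env = 6  [terminal]
11. n7.env = -1  [terminal]
12. n5.depth = 29  [29]
13. n5.val = true  [g₁.env > -2]
14. n5.key = -4  [g₀.env + g₁.env - 9]
15. n2.depth = -1  [B.depth * 2 - 59]
16. n2.mk = "runx"  [A.depth ++ "x"]
17. n2.wid = 27  [B.key + S.fin + 31]
18. n8.env = 23  [terminal]
19. n1.depth = -9  [len(S.mk) - 13]
20. n1.val = true  [S.wid > 26]
21. n1.key = -5  [S.wid - 32]
22. n9.sig = "zm"  ["zm"]
23. n10.live = true  [terminal]
24. n11.fin = 3  [len(B.sig) + 1]
25. n12.fin = 11  [S₀.fin * -2 + 17]
26. n13.wid = 15  [terminal]
27. n14.lab = true  [terminal]
28. n12.depth = 18  [18]
29. n12.mk = "nw"  ["nw"]
30. n12.wid = -2  [S.fin * -2 + 20]
31. n11.depth = 16  [S₀.fin + 13]
32. n11.mk = "nwu"  [S₁.mk ++ "u"]
33. n11.wid = 17  [len(S₁.mk) + 15]
34. n15.fin = 2  [S₀.wid * -2 + 36]
35. n16.sig = "vv"  ["vv"]
36. n17.lab = false  [terminal]
37. n16.depth = -6  [len(B.sig) - 8]
38. n16.val = false  [false]
39. n16.key = 10  [10]
40. n15.depth = 29  [29]
41. n15.mk = "mz"  ["mz"]
42. n15.wid = 17  [S.fin + 15]
43. n9.depth = -6  [S₁.wid + S₁.depth - 52]
44. n9.val = true  [a.live == true]
45. n9.key = 17  [S₁.wid]
46. n0.depth = 7  [B₀.key * -2 - 3]
47. n0.mk = "zu"  ["zu"]
48. n0.wid = 27  [B₁.depth + 33]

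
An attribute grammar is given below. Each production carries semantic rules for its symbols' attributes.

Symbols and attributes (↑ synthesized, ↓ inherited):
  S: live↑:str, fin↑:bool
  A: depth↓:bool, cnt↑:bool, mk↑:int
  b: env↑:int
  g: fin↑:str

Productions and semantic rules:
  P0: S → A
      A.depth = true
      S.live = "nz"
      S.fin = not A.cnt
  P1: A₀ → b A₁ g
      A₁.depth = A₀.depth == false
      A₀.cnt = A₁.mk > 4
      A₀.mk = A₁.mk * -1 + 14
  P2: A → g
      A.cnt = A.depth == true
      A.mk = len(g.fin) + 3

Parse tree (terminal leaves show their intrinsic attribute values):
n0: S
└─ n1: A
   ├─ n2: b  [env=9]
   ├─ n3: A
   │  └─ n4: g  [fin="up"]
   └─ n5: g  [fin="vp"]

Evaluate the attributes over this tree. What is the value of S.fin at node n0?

1. n1.depth = true  [true]
2. n2.env = 9  [terminal]
3. n3.depth = false  [A₀.depth == false]
4. n4.fin = "up"  [terminal]
5. n3.cnt = false  [A.depth == true]
6. n3.mk = 5  [len(g.fin) + 3]
7. n5.fin = "vp"  [terminal]
8. n1.cnt = true  [A₁.mk > 4]
9. n1.mk = 9  [A₁.mk * -1 + 14]
10. n0.live = "nz"  ["nz"]
11. n0.fin = false  [not A.cnt]

false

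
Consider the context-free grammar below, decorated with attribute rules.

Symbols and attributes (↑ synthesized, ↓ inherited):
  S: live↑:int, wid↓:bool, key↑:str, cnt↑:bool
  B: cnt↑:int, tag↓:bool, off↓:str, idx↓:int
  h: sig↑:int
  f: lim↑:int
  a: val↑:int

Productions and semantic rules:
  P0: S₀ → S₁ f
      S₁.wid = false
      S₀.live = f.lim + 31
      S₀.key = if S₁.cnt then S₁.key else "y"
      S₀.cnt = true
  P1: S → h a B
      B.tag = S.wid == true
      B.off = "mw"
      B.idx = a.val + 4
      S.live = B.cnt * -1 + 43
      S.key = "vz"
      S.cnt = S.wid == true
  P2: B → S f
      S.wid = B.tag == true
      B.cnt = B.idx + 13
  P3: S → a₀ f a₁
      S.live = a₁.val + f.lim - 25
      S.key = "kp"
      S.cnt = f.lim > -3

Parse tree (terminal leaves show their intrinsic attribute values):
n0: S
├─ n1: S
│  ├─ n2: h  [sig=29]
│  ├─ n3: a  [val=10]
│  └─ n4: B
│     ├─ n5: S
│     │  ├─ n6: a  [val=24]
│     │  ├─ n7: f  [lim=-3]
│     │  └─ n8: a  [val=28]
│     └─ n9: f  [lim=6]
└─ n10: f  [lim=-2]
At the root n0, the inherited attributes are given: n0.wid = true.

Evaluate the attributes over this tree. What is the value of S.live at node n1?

1. n0.wid = true  [given at root]
2. n1.wid = false  [false]
3. n2.sig = 29  [terminal]
4. n3.val = 10  [terminal]
5. n4.tag = false  [S.wid == true]
6. n4.off = "mw"  ["mw"]
7. n4.idx = 14  [a.val + 4]
8. n5.wid = false  [B.tag == true]
9. n6.val = 24  [terminal]
10. n7.lim = -3  [terminal]
11. n8.val = 28  [terminal]
12. n5.live = 0  [a₁.val + f.lim - 25]
13. n5.key = "kp"  ["kp"]
14. n5.cnt = false  [f.lim > -3]
15. n9.lim = 6  [terminal]
16. n4.cnt = 27  [B.idx + 13]
17. n1.live = 16  [B.cnt * -1 + 43]
18. n1.key = "vz"  ["vz"]
19. n1.cnt = false  [S.wid == true]
20. n10.lim = -2  [terminal]
21. n0.live = 29  [f.lim + 31]
22. n0.key = "y"  [if S₁.cnt then S₁.key else "y"]
23. n0.cnt = true  [true]

16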